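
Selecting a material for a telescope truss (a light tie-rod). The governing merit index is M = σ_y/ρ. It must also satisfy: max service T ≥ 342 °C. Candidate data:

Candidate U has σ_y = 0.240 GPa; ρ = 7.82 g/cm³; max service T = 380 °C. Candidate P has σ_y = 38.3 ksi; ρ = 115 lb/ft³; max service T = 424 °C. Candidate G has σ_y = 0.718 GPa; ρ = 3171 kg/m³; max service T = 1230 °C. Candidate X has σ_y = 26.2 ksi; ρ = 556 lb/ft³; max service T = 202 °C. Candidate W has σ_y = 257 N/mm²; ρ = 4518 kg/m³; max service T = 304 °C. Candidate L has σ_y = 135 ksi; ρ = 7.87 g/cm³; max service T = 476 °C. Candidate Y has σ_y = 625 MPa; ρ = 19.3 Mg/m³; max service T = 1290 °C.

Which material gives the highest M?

Screen on constraints: max service T ≥ 342 °C. Survivors: candidate U, candidate P, candidate G, candidate L, candidate Y.
In SI units:
  candidate U: σ_y = 240.0 MPa, ρ = 7820 kg/m³
  candidate P: σ_y = 264.1 MPa, ρ = 1842 kg/m³
  candidate G: σ_y = 718.0 MPa, ρ = 3171 kg/m³
  candidate L: σ_y = 930.8 MPa, ρ = 7870 kg/m³
  candidate Y: σ_y = 625.0 MPa, ρ = 19300 kg/m³
  candidate G: M = 226 kN·m/kg
  candidate P: M = 143 kN·m/kg
  candidate L: M = 118 kN·m/kg
  candidate Y: M = 32.4 kN·m/kg
  candidate U: M = 30.7 kN·m/kg
The maximum is for candidate G.

candidate G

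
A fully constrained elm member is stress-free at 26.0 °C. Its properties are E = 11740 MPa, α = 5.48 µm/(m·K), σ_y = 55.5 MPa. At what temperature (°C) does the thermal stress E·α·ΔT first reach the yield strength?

E = 11740 MPa = 11.74 GPa.
E·α·ΔT = 55.50 MPa ⇒ ΔT = 55.50 / (11.74×10³ × 5.48×10⁻⁶) = 862.7 K.
T = 26.0 + 862.7 = 888.7 °C.

889 °C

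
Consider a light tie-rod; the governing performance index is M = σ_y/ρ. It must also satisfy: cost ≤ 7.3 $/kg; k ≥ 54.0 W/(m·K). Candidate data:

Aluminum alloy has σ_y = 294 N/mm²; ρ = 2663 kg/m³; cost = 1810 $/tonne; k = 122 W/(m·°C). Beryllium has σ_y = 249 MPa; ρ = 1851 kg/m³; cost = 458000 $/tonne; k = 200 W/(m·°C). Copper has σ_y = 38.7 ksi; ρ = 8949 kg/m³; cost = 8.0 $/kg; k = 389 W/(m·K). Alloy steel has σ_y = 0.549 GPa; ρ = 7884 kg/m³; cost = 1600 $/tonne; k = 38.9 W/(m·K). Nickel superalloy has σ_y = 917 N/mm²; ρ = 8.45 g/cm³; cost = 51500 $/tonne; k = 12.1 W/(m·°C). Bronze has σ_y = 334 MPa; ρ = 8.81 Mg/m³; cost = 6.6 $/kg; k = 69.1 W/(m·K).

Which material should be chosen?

aluminum alloy

Screen on constraints: cost ≤ 7.3 $/kg; k ≥ 54.0 W/(m·K). Survivors: aluminum alloy, bronze.
After converting to SI:
  aluminum alloy: σ_y = 294.0 MPa, ρ = 2663 kg/m³
  bronze: σ_y = 334.0 MPa, ρ = 8810 kg/m³
  aluminum alloy: M = 110 kN·m/kg
  bronze: M = 37.9 kN·m/kg
Aluminum alloy ranks first.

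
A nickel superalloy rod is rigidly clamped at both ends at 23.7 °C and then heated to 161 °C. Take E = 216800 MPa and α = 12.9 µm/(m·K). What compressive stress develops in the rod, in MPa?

E = 216800 MPa = 216.8 GPa.
ΔT = 137.3 K. Constrained thermal stress σ = E·α·ΔT = 216.8×10³ MPa × 12.9×10⁻⁶ × 137.3 = 384 MPa (compressive).

384 MPa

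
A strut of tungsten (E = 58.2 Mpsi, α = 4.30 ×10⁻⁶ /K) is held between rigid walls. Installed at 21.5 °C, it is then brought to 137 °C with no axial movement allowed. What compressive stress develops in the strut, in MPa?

199 MPa

E = 58.2 Mpsi = 401.3 GPa.
ΔT = 115.5 K. Constrained thermal stress σ = E·α·ΔT = 401.3×10³ MPa × 4.30×10⁻⁶ × 115.5 = 199 MPa (compressive).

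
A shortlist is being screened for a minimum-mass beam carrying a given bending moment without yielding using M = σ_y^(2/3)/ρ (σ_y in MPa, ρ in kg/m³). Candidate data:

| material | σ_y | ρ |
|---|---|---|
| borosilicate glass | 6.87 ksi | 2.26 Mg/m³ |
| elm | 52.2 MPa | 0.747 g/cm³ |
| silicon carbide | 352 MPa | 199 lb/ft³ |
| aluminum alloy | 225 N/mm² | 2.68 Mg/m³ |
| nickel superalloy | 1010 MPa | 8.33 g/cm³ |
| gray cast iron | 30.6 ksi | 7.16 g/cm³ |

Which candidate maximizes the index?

Normalizing units and computing the index:
  borosilicate glass: σ_y = 47.37 MPa, ρ = 2260 kg/m³
  elm: σ_y = 52.20 MPa, ρ = 747.0 kg/m³
  silicon carbide: σ_y = 352.0 MPa, ρ = 3188 kg/m³
  aluminum alloy: σ_y = 225.0 MPa, ρ = 2680 kg/m³
  nickel superalloy: σ_y = 1010 MPa, ρ = 8330 kg/m³
  gray cast iron: σ_y = 211.0 MPa, ρ = 7160 kg/m³
  elm: M = 18.7×10⁻³
  silicon carbide: M = 15.6×10⁻³
  aluminum alloy: M = 13.8×10⁻³
  nickel superalloy: M = 12.1×10⁻³
  borosilicate glass: M = 5.79×10⁻³
  gray cast iron: M = 4.95×10⁻³
Elm ranks first.

elm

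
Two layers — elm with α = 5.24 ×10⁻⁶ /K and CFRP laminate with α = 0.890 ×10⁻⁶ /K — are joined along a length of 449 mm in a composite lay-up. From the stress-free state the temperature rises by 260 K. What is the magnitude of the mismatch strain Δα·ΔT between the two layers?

1.13×10⁻³

Δα = |5.24 − 0.890|×10⁻⁶/K = 4.35×10⁻⁶/K.
Mismatch strain = Δα·ΔT = 4.35×10⁻⁶ × 260.0 = 1.13×10⁻³.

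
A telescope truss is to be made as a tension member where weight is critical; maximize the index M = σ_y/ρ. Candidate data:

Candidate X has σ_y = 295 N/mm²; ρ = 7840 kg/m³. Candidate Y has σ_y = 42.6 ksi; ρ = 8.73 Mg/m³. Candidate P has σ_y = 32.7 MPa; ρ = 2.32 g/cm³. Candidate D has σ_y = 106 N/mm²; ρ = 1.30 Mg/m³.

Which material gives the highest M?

In SI units:
  candidate X: σ_y = 295.0 MPa, ρ = 7840 kg/m³
  candidate Y: σ_y = 293.7 MPa, ρ = 8730 kg/m³
  candidate P: σ_y = 32.70 MPa, ρ = 2320 kg/m³
  candidate D: σ_y = 106.0 MPa, ρ = 1300 kg/m³
  candidate D: M = 81.5 kN·m/kg
  candidate X: M = 37.6 kN·m/kg
  candidate Y: M = 33.6 kN·m/kg
  candidate P: M = 14.1 kN·m/kg
Candidate D ranks first.

candidate D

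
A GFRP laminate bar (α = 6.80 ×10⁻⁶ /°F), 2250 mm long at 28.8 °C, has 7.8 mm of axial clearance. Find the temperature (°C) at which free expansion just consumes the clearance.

α = 6.80×10⁻⁶/°F × 9/5 = 12.2×10⁻⁶/K.
α·L₀·ΔT = 7.8 mm ⇒ ΔT = 7.8 / (12.2×10⁻⁶ × 2250.0) = 283.2 K.
T = 28.8 + 283.2 = 312.0 °C.

312 °C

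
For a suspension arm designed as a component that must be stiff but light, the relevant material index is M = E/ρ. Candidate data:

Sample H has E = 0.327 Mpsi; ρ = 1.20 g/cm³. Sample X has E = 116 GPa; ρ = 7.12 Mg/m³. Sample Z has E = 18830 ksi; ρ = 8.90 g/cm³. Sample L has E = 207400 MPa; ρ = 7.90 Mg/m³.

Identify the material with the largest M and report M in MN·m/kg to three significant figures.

sample L, M = 26.3 MN·m/kg

Putting every candidate on a common basis:
  sample H: E = 2.255 GPa, ρ = 1200 kg/m³
  sample X: E = 116.0 GPa, ρ = 7120 kg/m³
  sample Z: E = 129.8 GPa, ρ = 8900 kg/m³
  sample L: E = 207.4 GPa, ρ = 7900 kg/m³
  sample L: M = 26.3 MN·m/kg
  sample X: M = 16.3 MN·m/kg
  sample Z: M = 14.6 MN·m/kg
  sample H: M = 1.88 MN·m/kg
Sample L has the largest M.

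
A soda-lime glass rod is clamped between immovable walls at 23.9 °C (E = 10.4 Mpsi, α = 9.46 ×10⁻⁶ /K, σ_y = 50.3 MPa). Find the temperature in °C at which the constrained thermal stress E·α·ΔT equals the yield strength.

E = 10.4 Mpsi = 71.71 GPa.
E·α·ΔT = 50.30 MPa ⇒ ΔT = 50.30 / (71.71×10³ × 9.46×10⁻⁶) = 74.15 K.
T = 23.9 + 74.15 = 98.05 °C.

98.1 °C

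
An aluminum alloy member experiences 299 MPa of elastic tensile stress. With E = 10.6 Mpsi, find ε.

4.09×10⁻³

E = 10.6 Mpsi = 73.08 GPa = 73080 MPa.
ε = σ/E = 299 / 73080 = 4.09×10⁻³.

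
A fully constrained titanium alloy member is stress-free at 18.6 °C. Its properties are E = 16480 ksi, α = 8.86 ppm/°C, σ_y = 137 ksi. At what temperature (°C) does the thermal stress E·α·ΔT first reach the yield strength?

957 °C

E = 16480 ksi = 113.6 GPa.
σ_y = 137 ksi = 944.6 MPa.
E·α·ΔT = 944.6 MPa ⇒ ΔT = 944.6 / (113.6×10³ × 8.86×10⁻⁶) = 938.3 K.
T = 18.6 + 938.3 = 956.9 °C.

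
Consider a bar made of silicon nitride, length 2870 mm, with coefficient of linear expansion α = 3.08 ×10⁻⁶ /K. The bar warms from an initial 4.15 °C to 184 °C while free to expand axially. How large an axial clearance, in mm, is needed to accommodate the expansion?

ΔT = 184 − 4.15 = 179.8 K.
ΔL = α·L₀·ΔT = 3.08×10⁻⁶ × 2870 mm × 179.8 K = 1.59 mm.

1.59 mm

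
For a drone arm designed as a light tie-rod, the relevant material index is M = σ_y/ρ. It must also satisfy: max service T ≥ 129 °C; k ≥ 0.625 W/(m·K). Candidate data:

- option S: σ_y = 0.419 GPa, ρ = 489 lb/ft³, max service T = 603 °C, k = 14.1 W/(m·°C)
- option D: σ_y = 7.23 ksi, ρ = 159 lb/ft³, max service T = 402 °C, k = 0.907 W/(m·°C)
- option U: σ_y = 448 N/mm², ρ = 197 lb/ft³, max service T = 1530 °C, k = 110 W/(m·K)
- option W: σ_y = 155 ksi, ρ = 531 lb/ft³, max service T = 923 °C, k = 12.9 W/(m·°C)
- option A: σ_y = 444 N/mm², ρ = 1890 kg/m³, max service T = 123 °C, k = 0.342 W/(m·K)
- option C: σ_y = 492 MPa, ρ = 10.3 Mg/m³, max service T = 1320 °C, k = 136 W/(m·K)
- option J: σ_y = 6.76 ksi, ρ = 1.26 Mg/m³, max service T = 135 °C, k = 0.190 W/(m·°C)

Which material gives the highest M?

Screen on constraints: max service T ≥ 129 °C; k ≥ 0.625 W/(m·K). Survivors: option S, option D, option U, option W, option C.
Convert each candidate to consistent units, then evaluate M:
  option S: σ_y = 419.0 MPa, ρ = 7833 kg/m³
  option D: σ_y = 49.85 MPa, ρ = 2547 kg/m³
  option U: σ_y = 448.0 MPa, ρ = 3156 kg/m³
  option W: σ_y = 1069 MPa, ρ = 8506 kg/m³
  option C: σ_y = 492.0 MPa, ρ = 10300 kg/m³
  option U: M = 142 kN·m/kg
  option W: M = 126 kN·m/kg
  option S: M = 53.5 kN·m/kg
  option C: M = 47.8 kN·m/kg
  option D: M = 19.6 kN·m/kg
Option U has the largest M.

option U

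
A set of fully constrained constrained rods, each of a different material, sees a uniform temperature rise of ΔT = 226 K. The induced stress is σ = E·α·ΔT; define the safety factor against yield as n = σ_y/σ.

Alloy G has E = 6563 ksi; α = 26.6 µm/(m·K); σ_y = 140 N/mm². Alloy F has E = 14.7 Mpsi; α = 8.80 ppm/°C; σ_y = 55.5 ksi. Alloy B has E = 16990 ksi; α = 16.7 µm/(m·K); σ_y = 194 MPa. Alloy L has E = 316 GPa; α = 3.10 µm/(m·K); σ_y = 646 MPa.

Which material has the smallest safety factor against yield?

Converting E to GPa, α to ×10⁻⁶/K, σ_y to MPa, then σ and n for each:
  alloy G: E = 45.25, α = 26.6, σ_y = 140.0 → σ = 272 MPa, n = 0.515
  alloy F: E = 101.4, α = 8.80, σ_y = 382.7 → σ = 202 MPa, n = 1.90
  alloy B: E = 117.1, α = 16.7, σ_y = 194.0 → σ = 442 MPa, n = 0.439
  alloy L: E = 316.0, α = 3.10, σ_y = 646.0 → σ = 221 MPa, n = 2.92
The minimum is alloy B at n = 0.439.

alloy B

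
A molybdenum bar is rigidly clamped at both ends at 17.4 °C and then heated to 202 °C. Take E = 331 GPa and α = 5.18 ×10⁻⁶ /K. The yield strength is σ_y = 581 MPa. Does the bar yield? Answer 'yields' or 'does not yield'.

ΔT = 184.6 K. Constrained thermal stress σ = E·α·ΔT = 331.0×10³ MPa × 5.18×10⁻⁶ × 184.6 = 317 MPa (compressive).
Compare to σ_y = 581 MPa: σ < σ_y, so it does not yield.

does not yield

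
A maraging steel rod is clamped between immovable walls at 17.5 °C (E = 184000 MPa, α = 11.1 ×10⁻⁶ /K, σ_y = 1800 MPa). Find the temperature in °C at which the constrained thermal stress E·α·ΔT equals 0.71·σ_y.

E = 184000 MPa = 184.0 GPa.
E·α·ΔT = 1278 MPa ⇒ ΔT = 1278 / (184.0×10³ × 11.1×10⁻⁶) = 625.7 K.
T = 17.5 + 625.7 = 643.2 °C.

643 °C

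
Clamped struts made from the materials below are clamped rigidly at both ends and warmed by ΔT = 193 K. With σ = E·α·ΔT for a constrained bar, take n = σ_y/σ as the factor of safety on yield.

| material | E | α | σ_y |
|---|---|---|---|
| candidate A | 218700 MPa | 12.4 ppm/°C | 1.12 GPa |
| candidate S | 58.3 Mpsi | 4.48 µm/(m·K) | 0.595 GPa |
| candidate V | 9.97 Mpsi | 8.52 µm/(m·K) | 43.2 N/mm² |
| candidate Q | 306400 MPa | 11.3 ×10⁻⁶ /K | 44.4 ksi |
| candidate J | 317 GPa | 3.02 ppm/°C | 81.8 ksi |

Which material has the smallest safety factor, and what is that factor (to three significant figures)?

candidate V, n = 0.382

With everything in SI (GPa, ×10⁻⁶/K, MPa):
  candidate A: E = 218.7, α = 12.4, σ_y = 1120 → σ = 523 MPa, n = 2.14
  candidate S: E = 402.0, α = 4.48, σ_y = 595.0 → σ = 348 MPa, n = 1.71
  candidate V: E = 68.74, α = 8.52, σ_y = 43.20 → σ = 113 MPa, n = 0.382
  candidate Q: E = 306.4, α = 11.3, σ_y = 306.1 → σ = 668 MPa, n = 0.458
  candidate J: E = 317.0, α = 3.02, σ_y = 564.0 → σ = 185 MPa, n = 3.05
Candidate V has the lowest safety factor, n = 0.382.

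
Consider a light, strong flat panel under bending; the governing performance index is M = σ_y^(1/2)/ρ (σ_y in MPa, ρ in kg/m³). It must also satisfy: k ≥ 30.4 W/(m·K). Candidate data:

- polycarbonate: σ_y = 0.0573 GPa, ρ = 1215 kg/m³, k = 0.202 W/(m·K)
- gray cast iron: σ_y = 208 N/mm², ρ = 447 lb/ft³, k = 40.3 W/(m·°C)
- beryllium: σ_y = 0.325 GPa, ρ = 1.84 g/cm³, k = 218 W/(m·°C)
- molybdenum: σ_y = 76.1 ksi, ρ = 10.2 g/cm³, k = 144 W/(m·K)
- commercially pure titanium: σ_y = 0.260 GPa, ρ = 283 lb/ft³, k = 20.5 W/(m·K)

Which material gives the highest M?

Screen on constraints: k ≥ 30.4 W/(m·K). Survivors: gray cast iron, beryllium, molybdenum.
Putting every candidate on a common basis:
  gray cast iron: σ_y = 208.0 MPa, ρ = 7160 kg/m³
  beryllium: σ_y = 325.0 MPa, ρ = 1840 kg/m³
  molybdenum: σ_y = 524.7 MPa, ρ = 10200 kg/m³
  beryllium: M = 9.80×10⁻³
  molybdenum: M = 2.25×10⁻³
  gray cast iron: M = 2.01×10⁻³
Beryllium has the largest M.

beryllium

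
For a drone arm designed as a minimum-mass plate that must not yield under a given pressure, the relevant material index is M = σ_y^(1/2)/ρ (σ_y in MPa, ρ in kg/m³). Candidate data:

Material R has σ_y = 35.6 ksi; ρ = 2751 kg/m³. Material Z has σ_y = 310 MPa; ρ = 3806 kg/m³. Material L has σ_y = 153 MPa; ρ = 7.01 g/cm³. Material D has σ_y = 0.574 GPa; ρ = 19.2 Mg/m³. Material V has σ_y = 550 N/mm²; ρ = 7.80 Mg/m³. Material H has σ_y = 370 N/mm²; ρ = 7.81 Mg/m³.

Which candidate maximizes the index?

material R

After converting to SI:
  material R: σ_y = 245.5 MPa, ρ = 2751 kg/m³
  material Z: σ_y = 310.0 MPa, ρ = 3806 kg/m³
  material L: σ_y = 153.0 MPa, ρ = 7010 kg/m³
  material D: σ_y = 574.0 MPa, ρ = 19200 kg/m³
  material V: σ_y = 550.0 MPa, ρ = 7800 kg/m³
  material H: σ_y = 370.0 MPa, ρ = 7810 kg/m³
  material R: M = 5.70×10⁻³
  material Z: M = 4.63×10⁻³
  material V: M = 3.01×10⁻³
  material H: M = 2.46×10⁻³
  material L: M = 1.76×10⁻³
  material D: M = 1.25×10⁻³
Material R ranks first.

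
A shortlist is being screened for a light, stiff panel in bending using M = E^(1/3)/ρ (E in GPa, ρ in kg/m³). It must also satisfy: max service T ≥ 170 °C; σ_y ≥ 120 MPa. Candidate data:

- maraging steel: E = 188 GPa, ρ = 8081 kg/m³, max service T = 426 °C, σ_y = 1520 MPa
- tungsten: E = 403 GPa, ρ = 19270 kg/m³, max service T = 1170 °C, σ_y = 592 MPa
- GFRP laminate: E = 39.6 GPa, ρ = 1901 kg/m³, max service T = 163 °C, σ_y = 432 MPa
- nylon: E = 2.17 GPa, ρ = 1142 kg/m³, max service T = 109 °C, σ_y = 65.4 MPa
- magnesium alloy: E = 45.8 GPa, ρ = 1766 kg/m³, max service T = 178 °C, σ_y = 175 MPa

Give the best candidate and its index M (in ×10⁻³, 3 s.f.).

magnesium alloy, M = 2.03×10⁻³

Screen on constraints: max service T ≥ 170 °C; σ_y ≥ 120 MPa. Survivors: maraging steel, tungsten, magnesium alloy.
Evaluate M for each candidate:
  magnesium alloy: M = 2.03×10⁻³
  maraging steel: M = 0.709×10⁻³
  tungsten: M = 0.383×10⁻³
Magnesium alloy has the largest M.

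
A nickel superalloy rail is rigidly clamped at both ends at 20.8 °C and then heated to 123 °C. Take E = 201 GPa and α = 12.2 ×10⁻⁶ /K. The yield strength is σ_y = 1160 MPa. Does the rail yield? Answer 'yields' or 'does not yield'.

does not yield

ΔT = 102.2 K. Constrained thermal stress σ = E·α·ΔT = 201.0×10³ MPa × 12.2×10⁻⁶ × 102.2 = 251 MPa (compressive).
Compare to σ_y = 1160 MPa: σ < σ_y, so it does not yield.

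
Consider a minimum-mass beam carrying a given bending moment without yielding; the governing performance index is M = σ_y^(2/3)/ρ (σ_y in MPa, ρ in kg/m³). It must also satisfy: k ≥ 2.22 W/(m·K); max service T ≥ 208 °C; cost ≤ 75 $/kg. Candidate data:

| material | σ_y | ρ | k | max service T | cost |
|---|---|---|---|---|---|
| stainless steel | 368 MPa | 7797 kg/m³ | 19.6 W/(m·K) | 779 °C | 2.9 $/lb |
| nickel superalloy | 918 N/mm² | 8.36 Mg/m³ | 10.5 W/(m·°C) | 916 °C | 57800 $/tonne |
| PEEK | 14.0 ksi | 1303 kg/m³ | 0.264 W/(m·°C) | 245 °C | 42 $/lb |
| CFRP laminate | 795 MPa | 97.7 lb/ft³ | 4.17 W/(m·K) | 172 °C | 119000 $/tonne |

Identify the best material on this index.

Screen on constraints: k ≥ 2.22 W/(m·K); max service T ≥ 208 °C; cost ≤ 75 $/kg. Survivors: stainless steel, nickel superalloy.
Convert each candidate to consistent units, then evaluate M:
  stainless steel: σ_y = 368.0 MPa, ρ = 7797 kg/m³
  nickel superalloy: σ_y = 918.0 MPa, ρ = 8360 kg/m³
  nickel superalloy: M = 11.3×10⁻³
  stainless steel: M = 6.59×10⁻³
Nickel superalloy ranks first.

nickel superalloy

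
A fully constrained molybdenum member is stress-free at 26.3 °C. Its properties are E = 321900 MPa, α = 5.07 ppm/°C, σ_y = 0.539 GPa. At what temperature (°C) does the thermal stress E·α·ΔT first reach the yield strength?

E = 321900 MPa = 321.9 GPa.
σ_y = 0.539 GPa = 539.0 MPa.
E·α·ΔT = 539.0 MPa ⇒ ΔT = 539.0 / (321.9×10³ × 5.07×10⁻⁶) = 330.3 K.
T = 26.3 + 330.3 = 356.6 °C.

357 °C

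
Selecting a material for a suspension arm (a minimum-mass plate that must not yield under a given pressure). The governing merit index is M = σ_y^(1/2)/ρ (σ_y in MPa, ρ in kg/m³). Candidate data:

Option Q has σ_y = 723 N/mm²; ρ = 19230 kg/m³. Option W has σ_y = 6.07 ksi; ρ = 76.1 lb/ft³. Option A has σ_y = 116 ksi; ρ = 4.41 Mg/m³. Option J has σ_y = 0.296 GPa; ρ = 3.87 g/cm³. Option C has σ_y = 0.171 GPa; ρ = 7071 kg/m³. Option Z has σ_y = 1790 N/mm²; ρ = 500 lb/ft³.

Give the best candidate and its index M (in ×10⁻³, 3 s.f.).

option A, M = 6.41×10⁻³

In SI units:
  option Q: σ_y = 723.0 MPa, ρ = 19230 kg/m³
  option W: σ_y = 41.85 MPa, ρ = 1219 kg/m³
  option A: σ_y = 799.8 MPa, ρ = 4410 kg/m³
  option J: σ_y = 296.0 MPa, ρ = 3870 kg/m³
  option C: σ_y = 171.0 MPa, ρ = 7071 kg/m³
  option Z: σ_y = 1790 MPa, ρ = 8009 kg/m³
  option A: M = 6.41×10⁻³
  option W: M = 5.31×10⁻³
  option Z: M = 5.28×10⁻³
  option J: M = 4.45×10⁻³
  option C: M = 1.85×10⁻³
  option Q: M = 1.40×10⁻³
Option A ranks first.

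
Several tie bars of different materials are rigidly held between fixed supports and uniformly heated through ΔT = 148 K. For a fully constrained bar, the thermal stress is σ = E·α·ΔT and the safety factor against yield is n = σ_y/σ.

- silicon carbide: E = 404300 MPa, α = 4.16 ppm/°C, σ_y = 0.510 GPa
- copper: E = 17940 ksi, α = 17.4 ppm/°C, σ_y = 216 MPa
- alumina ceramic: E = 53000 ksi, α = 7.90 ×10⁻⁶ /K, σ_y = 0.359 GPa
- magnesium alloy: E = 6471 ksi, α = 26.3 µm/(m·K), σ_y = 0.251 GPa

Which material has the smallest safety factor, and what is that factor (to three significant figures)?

copper, n = 0.678

In consistent units (E in GPa, α in ×10⁻⁶/K, σ_y in MPa):
  silicon carbide: E = 404.3, α = 4.16, σ_y = 510.0 → σ = 249 MPa, n = 2.05
  copper: E = 123.7, α = 17.4, σ_y = 216.0 → σ = 319 MPa, n = 0.678
  alumina ceramic: E = 365.4, α = 7.90, σ_y = 359.0 → σ = 427 MPa, n = 0.840
  magnesium alloy: E = 44.62, α = 26.3, σ_y = 251.0 → σ = 174 MPa, n = 1.45
Copper has the lowest safety factor, n = 0.678.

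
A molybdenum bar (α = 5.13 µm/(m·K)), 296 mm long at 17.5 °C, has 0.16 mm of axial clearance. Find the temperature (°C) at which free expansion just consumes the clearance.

123 °C

α·L₀·ΔT = 0.16 mm ⇒ ΔT = 0.16 / (5.13×10⁻⁶ × 296.0) = 105.4 K.
T = 17.5 + 105.4 = 122.9 °C.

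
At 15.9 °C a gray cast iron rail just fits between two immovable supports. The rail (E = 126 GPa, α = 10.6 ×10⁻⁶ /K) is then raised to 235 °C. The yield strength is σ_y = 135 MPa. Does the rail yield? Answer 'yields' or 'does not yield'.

yields

ΔT = 219.1 K. Constrained thermal stress σ = E·α·ΔT = 126.0×10³ MPa × 10.6×10⁻⁶ × 219.1 = 293 MPa (compressive).
Compare to σ_y = 135 MPa: σ ≥ σ_y, so it yields.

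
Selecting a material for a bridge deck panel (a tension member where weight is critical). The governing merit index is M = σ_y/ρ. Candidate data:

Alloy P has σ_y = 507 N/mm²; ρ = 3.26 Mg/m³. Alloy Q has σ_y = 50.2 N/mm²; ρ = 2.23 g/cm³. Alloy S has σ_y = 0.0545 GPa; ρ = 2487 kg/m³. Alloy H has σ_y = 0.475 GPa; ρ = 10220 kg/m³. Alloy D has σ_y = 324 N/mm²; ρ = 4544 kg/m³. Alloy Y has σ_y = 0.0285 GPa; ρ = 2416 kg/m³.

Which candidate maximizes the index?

After converting to SI:
  alloy P: σ_y = 507.0 MPa, ρ = 3260 kg/m³
  alloy Q: σ_y = 50.20 MPa, ρ = 2230 kg/m³
  alloy S: σ_y = 54.50 MPa, ρ = 2487 kg/m³
  alloy H: σ_y = 475.0 MPa, ρ = 10220 kg/m³
  alloy D: σ_y = 324.0 MPa, ρ = 4544 kg/m³
  alloy Y: σ_y = 28.50 MPa, ρ = 2416 kg/m³
  alloy P: M = 156 kN·m/kg
  alloy D: M = 71.3 kN·m/kg
  alloy H: M = 46.5 kN·m/kg
  alloy Q: M = 22.5 kN·m/kg
  alloy S: M = 21.9 kN·m/kg
  alloy Y: M = 11.8 kN·m/kg
Alloy P has the largest M.

alloy P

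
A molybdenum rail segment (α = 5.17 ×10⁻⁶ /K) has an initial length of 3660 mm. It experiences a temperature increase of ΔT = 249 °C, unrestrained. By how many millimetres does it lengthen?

ΔL = α·L₀·ΔT = 5.17×10⁻⁶ × 3660 mm × 249.0 K = 4.71 mm.

4.71 mm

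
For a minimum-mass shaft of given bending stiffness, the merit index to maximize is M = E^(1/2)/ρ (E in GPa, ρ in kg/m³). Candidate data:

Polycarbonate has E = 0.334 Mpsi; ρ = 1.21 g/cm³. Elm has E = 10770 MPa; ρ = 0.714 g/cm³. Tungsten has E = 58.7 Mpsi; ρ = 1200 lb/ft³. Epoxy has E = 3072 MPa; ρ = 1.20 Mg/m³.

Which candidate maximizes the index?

Normalizing units and computing the index:
  polycarbonate: E = 2.303 GPa, ρ = 1210 kg/m³
  elm: E = 10.77 GPa, ρ = 714.0 kg/m³
  tungsten: E = 404.7 GPa, ρ = 19220 kg/m³
  epoxy: E = 3.072 GPa, ρ = 1200 kg/m³
  elm: M = 4.60×10⁻³
  epoxy: M = 1.46×10⁻³
  polycarbonate: M = 1.25×10⁻³
  tungsten: M = 1.05×10⁻³
Elm has the largest M.

elm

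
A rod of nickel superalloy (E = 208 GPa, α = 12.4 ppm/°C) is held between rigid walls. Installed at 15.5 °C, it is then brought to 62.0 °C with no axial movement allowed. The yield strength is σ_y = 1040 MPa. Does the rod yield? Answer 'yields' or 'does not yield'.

ΔT = 46.50 K. Constrained thermal stress σ = E·α·ΔT = 208.0×10³ MPa × 12.4×10⁻⁶ × 46.50 = 120 MPa (compressive).
Compare to σ_y = 1040 MPa: σ < σ_y, so it does not yield.

does not yield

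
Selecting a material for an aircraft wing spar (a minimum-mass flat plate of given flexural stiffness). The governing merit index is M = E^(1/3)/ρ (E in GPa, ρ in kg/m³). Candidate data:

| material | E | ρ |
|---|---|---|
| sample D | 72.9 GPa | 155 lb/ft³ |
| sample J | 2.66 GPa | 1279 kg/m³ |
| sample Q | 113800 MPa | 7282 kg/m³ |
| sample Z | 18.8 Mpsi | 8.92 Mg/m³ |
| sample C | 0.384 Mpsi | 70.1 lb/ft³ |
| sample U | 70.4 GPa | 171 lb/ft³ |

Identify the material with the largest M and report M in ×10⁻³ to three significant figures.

In SI units:
  sample D: E = 72.90 GPa, ρ = 2483 kg/m³
  sample J: E = 2.660 GPa, ρ = 1279 kg/m³
  sample Q: E = 113.8 GPa, ρ = 7282 kg/m³
  sample Z: E = 129.6 GPa, ρ = 8920 kg/m³
  sample C: E = 2.648 GPa, ρ = 1123 kg/m³
  sample U: E = 70.40 GPa, ρ = 2739 kg/m³
  sample D: M = 1.68×10⁻³
  sample U: M = 1.51×10⁻³
  sample C: M = 1.23×10⁻³
  sample J: M = 1.08×10⁻³
  sample Q: M = 0.665×10⁻³
  sample Z: M = 0.567×10⁻³
Sample D has the largest M.

sample D, M = 1.68×10⁻³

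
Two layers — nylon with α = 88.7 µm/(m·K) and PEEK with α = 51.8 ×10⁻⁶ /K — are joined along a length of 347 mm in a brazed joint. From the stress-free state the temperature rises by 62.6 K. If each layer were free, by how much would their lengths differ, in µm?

Δα = |88.7 − 51.8|×10⁻⁶/K = 36.9×10⁻⁶/K.
ΔL_mismatch = Δα·L·ΔT = 36.9×10⁻⁶ × 347.0 mm × 62.6 K = 802 µm.

802 µm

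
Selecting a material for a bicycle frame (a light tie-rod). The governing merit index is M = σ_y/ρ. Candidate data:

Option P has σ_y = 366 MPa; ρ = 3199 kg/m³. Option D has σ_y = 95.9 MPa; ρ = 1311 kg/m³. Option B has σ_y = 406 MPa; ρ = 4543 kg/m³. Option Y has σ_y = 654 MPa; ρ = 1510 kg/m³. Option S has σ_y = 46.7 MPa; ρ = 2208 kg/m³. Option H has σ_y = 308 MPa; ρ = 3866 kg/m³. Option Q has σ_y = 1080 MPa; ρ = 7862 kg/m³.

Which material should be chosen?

option Y

Computing M directly (units already consistent):
  option Y: M = 433 kN·m/kg
  option Q: M = 137 kN·m/kg
  option P: M = 114 kN·m/kg
  option B: M = 89.4 kN·m/kg
  option H: M = 79.7 kN·m/kg
  option D: M = 73.2 kN·m/kg
  option S: M = 21.2 kN·m/kg
Option Y ranks first.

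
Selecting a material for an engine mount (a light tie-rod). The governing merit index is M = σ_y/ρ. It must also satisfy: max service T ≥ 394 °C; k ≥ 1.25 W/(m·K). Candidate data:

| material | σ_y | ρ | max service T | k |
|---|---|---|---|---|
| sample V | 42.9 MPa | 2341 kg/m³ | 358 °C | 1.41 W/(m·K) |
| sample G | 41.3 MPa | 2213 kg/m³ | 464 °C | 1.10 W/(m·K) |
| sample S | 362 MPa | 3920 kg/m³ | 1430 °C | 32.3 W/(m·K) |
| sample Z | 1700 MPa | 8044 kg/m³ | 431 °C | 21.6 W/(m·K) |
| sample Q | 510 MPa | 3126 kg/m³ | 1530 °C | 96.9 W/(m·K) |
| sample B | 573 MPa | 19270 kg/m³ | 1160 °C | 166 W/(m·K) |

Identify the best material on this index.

sample Z

Screen on constraints: max service T ≥ 394 °C; k ≥ 1.25 W/(m·K). Survivors: sample S, sample Z, sample Q, sample B.
Evaluate M for each candidate:
  sample Z: M = 211 kN·m/kg
  sample Q: M = 163 kN·m/kg
  sample S: M = 92.3 kN·m/kg
  sample B: M = 29.7 kN·m/kg
Sample Z has the largest M.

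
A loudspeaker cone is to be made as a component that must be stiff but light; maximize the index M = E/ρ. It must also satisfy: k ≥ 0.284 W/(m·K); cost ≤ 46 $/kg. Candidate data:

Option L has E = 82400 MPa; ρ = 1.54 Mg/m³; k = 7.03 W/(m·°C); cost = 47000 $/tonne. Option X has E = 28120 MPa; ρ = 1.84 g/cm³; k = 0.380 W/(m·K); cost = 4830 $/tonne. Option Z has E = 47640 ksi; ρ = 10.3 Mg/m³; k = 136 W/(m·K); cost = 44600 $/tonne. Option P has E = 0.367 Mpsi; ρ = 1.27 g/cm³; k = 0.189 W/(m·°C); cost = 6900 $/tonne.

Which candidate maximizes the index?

Screen on constraints: k ≥ 0.284 W/(m·K); cost ≤ 46 $/kg. Survivors: option X, option Z.
Normalizing units and computing the index:
  option X: E = 28.12 GPa, ρ = 1840 kg/m³
  option Z: E = 328.5 GPa, ρ = 10300 kg/m³
  option Z: M = 31.9 MN·m/kg
  option X: M = 15.3 MN·m/kg
Option Z ranks first.

option Z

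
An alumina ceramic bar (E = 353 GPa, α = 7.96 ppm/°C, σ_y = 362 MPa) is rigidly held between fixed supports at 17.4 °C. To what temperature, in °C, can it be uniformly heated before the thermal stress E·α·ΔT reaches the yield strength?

E·α·ΔT = 362.0 MPa ⇒ ΔT = 362.0 / (353.0×10³ × 7.96×10⁻⁶) = 128.8 K.
T = 17.4 + 128.8 = 146.2 °C.

146 °C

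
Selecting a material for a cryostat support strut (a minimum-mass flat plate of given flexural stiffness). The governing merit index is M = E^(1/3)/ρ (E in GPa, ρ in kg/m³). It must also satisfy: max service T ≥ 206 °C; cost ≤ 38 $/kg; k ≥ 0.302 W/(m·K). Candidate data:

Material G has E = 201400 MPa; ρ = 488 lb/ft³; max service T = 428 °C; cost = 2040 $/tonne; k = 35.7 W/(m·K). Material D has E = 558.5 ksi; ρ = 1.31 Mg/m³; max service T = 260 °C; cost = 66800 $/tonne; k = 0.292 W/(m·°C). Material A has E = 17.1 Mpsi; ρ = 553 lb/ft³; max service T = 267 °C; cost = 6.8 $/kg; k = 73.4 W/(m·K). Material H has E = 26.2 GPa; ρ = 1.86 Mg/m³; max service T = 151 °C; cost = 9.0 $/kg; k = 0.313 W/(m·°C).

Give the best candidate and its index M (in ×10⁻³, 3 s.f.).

Screen on constraints: max service T ≥ 206 °C; cost ≤ 38 $/kg; k ≥ 0.302 W/(m·K). Survivors: material G, material A.
Normalizing units and computing the index:
  material G: E = 201.4 GPa, ρ = 7817 kg/m³
  material A: E = 117.9 GPa, ρ = 8858 kg/m³
  material G: M = 0.750×10⁻³
  material A: M = 0.554×10⁻³
Material G has the largest M.

material G, M = 0.750×10⁻³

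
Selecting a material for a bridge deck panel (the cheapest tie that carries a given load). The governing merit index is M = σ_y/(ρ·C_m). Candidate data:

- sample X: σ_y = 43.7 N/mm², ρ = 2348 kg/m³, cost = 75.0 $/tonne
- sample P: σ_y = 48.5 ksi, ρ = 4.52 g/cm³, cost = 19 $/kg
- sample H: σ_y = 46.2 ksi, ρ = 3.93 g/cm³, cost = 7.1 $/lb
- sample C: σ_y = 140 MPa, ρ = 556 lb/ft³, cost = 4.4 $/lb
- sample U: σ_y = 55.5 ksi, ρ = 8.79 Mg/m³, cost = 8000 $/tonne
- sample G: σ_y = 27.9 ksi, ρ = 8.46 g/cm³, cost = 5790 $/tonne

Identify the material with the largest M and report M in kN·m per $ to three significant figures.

sample X, M = 248 kN·m per $

Putting every candidate on a common basis:
  sample X: σ_y = 43.70 MPa, ρ = 2348 kg/m³, cost = 0.07500 $/kg
  sample P: σ_y = 334.4 MPa, ρ = 4520 kg/m³, cost = 19.00 $/kg
  sample H: σ_y = 318.5 MPa, ρ = 3930 kg/m³, cost = 15.65 $/kg
  sample C: σ_y = 140.0 MPa, ρ = 8906 kg/m³, cost = 9.700 $/kg
  sample U: σ_y = 382.7 MPa, ρ = 8790 kg/m³, cost = 8.000 $/kg
  sample G: σ_y = 192.4 MPa, ρ = 8460 kg/m³, cost = 5.790 $/kg
  sample X: M = 248 kN·m per $
  sample U: M = 5.44 kN·m per $
  sample H: M = 5.18 kN·m per $
  sample G: M = 3.93 kN·m per $
  sample P: M = 3.89 kN·m per $
  sample C: M = 1.62 kN·m per $
The maximum is for sample X.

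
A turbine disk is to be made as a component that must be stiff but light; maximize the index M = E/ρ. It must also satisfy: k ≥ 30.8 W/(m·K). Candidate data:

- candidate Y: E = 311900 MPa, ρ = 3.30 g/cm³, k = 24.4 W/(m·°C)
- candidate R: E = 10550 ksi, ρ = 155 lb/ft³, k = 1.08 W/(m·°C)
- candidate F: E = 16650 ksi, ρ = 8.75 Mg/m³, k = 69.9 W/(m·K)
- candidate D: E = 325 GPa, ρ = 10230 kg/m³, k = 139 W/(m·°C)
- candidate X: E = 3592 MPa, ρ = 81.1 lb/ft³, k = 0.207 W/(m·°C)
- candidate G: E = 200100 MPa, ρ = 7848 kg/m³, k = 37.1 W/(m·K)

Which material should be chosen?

candidate D

Screen on constraints: k ≥ 30.8 W/(m·K). Survivors: candidate F, candidate D, candidate G.
Convert each candidate to consistent units, then evaluate M:
  candidate F: E = 114.8 GPa, ρ = 8750 kg/m³
  candidate D: E = 325.0 GPa, ρ = 10230 kg/m³
  candidate G: E = 200.1 GPa, ρ = 7848 kg/m³
  candidate D: M = 31.8 MN·m/kg
  candidate G: M = 25.5 MN·m/kg
  candidate F: M = 13.1 MN·m/kg
Candidate D ranks first.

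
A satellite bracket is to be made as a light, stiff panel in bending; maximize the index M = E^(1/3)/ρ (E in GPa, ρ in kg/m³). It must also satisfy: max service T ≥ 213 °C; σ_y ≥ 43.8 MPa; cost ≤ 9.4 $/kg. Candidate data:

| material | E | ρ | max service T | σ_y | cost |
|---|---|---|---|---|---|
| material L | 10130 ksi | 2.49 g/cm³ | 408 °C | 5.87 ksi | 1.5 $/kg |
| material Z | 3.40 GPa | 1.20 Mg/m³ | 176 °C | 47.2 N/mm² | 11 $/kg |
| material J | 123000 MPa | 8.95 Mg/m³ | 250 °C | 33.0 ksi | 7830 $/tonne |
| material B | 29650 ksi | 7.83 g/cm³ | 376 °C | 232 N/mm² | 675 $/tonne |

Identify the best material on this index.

Screen on constraints: max service T ≥ 213 °C; σ_y ≥ 43.8 MPa; cost ≤ 9.4 $/kg. Survivors: material J, material B.
In SI units:
  material J: E = 123.0 GPa, ρ = 8950 kg/m³
  material B: E = 204.4 GPa, ρ = 7830 kg/m³
  material B: M = 0.752×10⁻³
  material J: M = 0.556×10⁻³
Highest index: material B.

material B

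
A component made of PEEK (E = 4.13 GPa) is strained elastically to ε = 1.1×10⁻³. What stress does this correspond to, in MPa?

4.54 MPa

σ = E·ε = 4130 MPa × 1.1×10⁻³ = 4.54 MPa.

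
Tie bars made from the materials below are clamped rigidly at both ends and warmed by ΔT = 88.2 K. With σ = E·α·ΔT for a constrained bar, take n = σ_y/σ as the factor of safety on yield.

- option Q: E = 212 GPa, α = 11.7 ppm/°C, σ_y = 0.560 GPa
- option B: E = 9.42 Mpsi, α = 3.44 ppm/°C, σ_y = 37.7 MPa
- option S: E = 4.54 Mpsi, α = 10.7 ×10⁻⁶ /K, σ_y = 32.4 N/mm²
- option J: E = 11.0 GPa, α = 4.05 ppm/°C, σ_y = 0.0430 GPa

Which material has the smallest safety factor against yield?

In consistent units (E in GPa, α in ×10⁻⁶/K, σ_y in MPa):
  option Q: E = 212.0, α = 11.7, σ_y = 560.0 → σ = 219 MPa, n = 2.56
  option B: E = 64.95, α = 3.44, σ_y = 37.70 → σ = 19.7 MPa, n = 1.91
  option S: E = 31.30, α = 10.7, σ_y = 32.40 → σ = 29.5 MPa, n = 1.10
  option J: E = 11.00, α = 4.05, σ_y = 43.00 → σ = 3.93 MPa, n = 10.9
Smallest n: option S with n = 1.10.

option S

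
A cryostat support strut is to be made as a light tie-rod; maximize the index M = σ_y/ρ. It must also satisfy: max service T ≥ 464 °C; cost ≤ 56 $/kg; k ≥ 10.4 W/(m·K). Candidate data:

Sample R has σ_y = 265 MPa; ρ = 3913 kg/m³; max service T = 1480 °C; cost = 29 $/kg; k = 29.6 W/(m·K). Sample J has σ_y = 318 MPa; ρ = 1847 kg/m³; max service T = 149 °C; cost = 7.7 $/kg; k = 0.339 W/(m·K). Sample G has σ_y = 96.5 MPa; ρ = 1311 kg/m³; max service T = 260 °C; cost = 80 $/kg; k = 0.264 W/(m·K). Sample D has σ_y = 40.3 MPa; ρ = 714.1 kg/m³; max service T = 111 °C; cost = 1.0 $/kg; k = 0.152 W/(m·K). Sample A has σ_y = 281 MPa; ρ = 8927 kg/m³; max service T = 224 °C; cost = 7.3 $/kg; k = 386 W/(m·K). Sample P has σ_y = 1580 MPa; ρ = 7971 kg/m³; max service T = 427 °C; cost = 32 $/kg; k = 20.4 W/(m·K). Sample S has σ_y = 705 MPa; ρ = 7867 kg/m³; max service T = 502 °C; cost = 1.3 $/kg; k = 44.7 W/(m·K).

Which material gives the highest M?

sample S

Screen on constraints: max service T ≥ 464 °C; cost ≤ 56 $/kg; k ≥ 10.4 W/(m·K). Survivors: sample R, sample S.
Computing M directly (units already consistent):
  sample S: M = 89.6 kN·m/kg
  sample R: M = 67.7 kN·m/kg
Highest index: sample S.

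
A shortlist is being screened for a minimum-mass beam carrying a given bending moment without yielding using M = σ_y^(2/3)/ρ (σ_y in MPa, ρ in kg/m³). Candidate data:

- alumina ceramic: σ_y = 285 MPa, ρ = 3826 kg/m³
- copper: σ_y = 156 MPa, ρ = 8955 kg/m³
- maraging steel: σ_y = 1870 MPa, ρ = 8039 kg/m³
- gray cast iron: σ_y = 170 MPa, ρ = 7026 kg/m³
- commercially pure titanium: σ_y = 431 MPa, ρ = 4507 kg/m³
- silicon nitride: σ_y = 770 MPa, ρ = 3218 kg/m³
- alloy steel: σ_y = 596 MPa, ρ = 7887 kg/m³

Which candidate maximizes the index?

silicon nitride

Per-candidate index values:
  silicon nitride: M = 26.1×10⁻³
  maraging steel: M = 18.9×10⁻³
  commercially pure titanium: M = 12.7×10⁻³
  alumina ceramic: M = 11.3×10⁻³
  alloy steel: M = 8.98×10⁻³
  gray cast iron: M = 4.37×10⁻³
  copper: M = 3.24×10⁻³
Silicon nitride ranks first.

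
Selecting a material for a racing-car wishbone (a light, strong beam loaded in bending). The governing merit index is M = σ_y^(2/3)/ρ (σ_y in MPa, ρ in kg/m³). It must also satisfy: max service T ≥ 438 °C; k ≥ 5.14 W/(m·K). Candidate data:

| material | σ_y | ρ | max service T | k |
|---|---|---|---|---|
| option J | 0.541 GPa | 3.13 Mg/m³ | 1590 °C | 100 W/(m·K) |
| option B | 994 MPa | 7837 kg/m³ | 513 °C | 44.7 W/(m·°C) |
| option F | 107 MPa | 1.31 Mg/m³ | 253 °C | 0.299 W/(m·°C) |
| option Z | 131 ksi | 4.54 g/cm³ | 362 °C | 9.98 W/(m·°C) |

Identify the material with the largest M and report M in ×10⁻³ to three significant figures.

option J, M = 21.2×10⁻³

Screen on constraints: max service T ≥ 438 °C; k ≥ 5.14 W/(m·K). Survivors: option J, option B.
In SI units:
  option J: σ_y = 541.0 MPa, ρ = 3130 kg/m³
  option B: σ_y = 994.0 MPa, ρ = 7837 kg/m³
  option J: M = 21.2×10⁻³
  option B: M = 12.7×10⁻³
Option J ranks first.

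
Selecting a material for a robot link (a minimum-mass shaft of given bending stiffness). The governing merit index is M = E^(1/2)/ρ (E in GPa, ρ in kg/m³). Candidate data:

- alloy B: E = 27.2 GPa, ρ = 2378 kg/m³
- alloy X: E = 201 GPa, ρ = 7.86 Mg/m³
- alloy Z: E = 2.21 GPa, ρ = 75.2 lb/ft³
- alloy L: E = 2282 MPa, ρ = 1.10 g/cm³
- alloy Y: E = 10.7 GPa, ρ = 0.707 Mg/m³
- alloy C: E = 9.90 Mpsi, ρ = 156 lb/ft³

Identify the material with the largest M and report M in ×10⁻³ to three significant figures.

alloy Y, M = 4.63×10⁻³

Convert each candidate to consistent units, then evaluate M:
  alloy B: E = 27.20 GPa, ρ = 2378 kg/m³
  alloy X: E = 201.0 GPa, ρ = 7860 kg/m³
  alloy Z: E = 2.210 GPa, ρ = 1205 kg/m³
  alloy L: E = 2.282 GPa, ρ = 1100 kg/m³
  alloy Y: E = 10.70 GPa, ρ = 707.0 kg/m³
  alloy C: E = 68.26 GPa, ρ = 2499 kg/m³
  alloy Y: M = 4.63×10⁻³
  alloy C: M = 3.31×10⁻³
  alloy B: M = 2.19×10⁻³
  alloy X: M = 1.80×10⁻³
  alloy L: M = 1.37×10⁻³
  alloy Z: M = 1.23×10⁻³
The maximum is for alloy Y.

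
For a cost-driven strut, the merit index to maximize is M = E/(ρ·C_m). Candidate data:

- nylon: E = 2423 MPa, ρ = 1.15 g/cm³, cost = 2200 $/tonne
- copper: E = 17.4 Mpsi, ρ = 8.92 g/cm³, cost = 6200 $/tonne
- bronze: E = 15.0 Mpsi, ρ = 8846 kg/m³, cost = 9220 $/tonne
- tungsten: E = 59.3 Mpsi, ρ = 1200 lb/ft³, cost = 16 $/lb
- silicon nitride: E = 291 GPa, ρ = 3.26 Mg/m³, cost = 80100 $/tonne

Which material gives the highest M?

copper

Putting every candidate on a common basis:
  nylon: E = 2.423 GPa, ρ = 1150 kg/m³, cost = 2.200 $/kg
  copper: E = 120.0 GPa, ρ = 8920 kg/m³, cost = 6.200 $/kg
  bronze: E = 103.4 GPa, ρ = 8846 kg/m³, cost = 9.220 $/kg
  tungsten: E = 408.9 GPa, ρ = 19220 kg/m³, cost = 35.27 $/kg
  silicon nitride: E = 291.0 GPa, ρ = 3260 kg/m³, cost = 80.10 $/kg
  copper: M = 2.17 MN·m per $
  bronze: M = 1.27 MN·m per $
  silicon nitride: M = 1.11 MN·m per $
  nylon: M = 0.958 MN·m per $
  tungsten: M = 0.603 MN·m per $
Copper ranks first.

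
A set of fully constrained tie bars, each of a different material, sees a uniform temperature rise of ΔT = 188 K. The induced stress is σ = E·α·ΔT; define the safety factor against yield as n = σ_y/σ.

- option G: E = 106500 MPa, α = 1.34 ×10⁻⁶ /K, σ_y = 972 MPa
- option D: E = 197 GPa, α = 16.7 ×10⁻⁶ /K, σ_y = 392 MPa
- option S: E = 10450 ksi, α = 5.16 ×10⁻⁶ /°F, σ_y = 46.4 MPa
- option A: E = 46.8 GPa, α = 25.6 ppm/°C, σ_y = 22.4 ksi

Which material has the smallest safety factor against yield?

With everything in SI (GPa, ×10⁻⁶/K, MPa):
  option G: E = 106.5, α = 1.34, σ_y = 972.0 → σ = 26.8 MPa, n = 36.2
  option D: E = 197.0, α = 16.7, σ_y = 392.0 → σ = 619 MPa, n = 0.634
  option S: E = 72.05, α = 9.29, σ_y = 46.40 → σ = 126 MPa, n = 0.369
  option A: E = 46.80, α = 25.6, σ_y = 154.4 → σ = 225 MPa, n = 0.686
Smallest n: option S with n = 0.369.

option S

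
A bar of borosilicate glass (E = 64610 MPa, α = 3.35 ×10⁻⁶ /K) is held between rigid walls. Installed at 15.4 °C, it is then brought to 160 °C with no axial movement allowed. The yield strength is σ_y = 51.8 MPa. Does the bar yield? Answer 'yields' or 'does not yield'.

E = 64610 MPa = 64.61 GPa.
ΔT = 144.6 K. Constrained thermal stress σ = E·α·ΔT = 64.61×10³ MPa × 3.35×10⁻⁶ × 144.6 = 31.3 MPa (compressive).
Compare to σ_y = 51.8 MPa: σ < σ_y, so it does not yield.

does not yield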